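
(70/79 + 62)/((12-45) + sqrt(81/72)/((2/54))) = -145728/18881-89424 * sqrt(2)/18881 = -14.42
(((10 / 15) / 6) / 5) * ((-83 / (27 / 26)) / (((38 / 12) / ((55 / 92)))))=-11869 / 35397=-0.34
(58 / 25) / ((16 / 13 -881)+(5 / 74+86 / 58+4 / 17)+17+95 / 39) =-6347868 / 2349115325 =-0.00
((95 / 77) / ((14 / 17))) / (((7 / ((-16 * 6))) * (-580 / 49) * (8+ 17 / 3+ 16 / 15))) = 3420 / 29029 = 0.12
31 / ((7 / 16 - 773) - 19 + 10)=-0.04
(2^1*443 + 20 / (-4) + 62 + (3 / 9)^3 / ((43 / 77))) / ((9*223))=1094900 / 2330127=0.47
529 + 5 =534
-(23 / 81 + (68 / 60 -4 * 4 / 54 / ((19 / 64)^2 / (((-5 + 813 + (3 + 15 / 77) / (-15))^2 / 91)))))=9507379894045486 / 394416497475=24104.92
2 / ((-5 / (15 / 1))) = -6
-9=-9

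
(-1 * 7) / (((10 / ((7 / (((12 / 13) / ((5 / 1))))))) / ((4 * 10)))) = -3185 / 3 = -1061.67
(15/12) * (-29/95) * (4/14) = -29/266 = -0.11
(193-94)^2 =9801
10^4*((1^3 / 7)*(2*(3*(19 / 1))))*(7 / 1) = 1140000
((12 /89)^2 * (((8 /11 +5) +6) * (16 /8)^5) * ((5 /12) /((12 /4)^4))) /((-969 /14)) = -385280 /759869451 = -0.00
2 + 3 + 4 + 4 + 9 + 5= 27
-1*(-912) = 912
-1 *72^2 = -5184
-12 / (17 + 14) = -12 / 31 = -0.39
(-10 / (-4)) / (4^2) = 5 / 32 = 0.16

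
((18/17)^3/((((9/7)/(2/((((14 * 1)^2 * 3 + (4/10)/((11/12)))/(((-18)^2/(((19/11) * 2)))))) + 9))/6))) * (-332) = -1438250421888/83918953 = -17138.56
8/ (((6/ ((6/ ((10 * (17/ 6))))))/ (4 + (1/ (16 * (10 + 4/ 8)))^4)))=637275341/ 564254208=1.13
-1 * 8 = -8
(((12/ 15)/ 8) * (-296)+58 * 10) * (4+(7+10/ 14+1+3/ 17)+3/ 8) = 4344376/ 595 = 7301.47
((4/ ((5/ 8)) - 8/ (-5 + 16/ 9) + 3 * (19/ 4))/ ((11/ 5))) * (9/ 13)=120753/ 16588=7.28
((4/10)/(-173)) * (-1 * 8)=16/865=0.02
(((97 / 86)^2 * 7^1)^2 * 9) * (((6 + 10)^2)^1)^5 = 2682905466965229305856 / 3418801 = 784750404298240.61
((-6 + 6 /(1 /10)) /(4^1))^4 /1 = 33215.06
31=31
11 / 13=0.85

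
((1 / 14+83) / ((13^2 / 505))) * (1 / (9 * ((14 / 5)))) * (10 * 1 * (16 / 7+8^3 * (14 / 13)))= 369890987000 / 6782139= 54538.99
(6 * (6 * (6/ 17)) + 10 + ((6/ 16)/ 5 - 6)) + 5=14811/ 680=21.78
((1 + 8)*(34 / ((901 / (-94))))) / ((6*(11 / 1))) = -282 / 583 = -0.48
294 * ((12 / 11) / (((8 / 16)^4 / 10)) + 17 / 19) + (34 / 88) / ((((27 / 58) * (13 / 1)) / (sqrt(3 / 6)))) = 493 * sqrt(2) / 15444 + 10780098 / 209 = 51579.46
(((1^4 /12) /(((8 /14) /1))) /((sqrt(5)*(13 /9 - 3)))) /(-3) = sqrt(5) /160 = 0.01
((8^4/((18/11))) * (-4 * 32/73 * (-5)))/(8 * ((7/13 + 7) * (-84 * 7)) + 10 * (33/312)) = -749731840/1211450841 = -0.62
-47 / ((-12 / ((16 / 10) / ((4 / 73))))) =3431 / 30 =114.37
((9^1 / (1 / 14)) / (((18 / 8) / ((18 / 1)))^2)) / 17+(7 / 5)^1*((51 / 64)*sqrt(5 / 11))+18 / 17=476.16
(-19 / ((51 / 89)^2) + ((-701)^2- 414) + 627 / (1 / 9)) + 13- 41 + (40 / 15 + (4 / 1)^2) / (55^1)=71033170217 / 143055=496544.48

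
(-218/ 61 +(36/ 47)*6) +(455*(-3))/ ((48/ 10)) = -6498985/ 22936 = -283.35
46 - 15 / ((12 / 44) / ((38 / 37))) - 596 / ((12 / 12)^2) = -22440 / 37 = -606.49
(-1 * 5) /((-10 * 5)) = 1 /10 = 0.10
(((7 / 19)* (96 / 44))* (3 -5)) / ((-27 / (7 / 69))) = 784 / 129789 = 0.01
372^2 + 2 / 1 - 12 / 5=691918 / 5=138383.60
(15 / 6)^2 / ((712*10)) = 5 / 5696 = 0.00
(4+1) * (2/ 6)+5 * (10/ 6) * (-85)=-2120/ 3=-706.67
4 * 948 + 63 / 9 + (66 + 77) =3942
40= 40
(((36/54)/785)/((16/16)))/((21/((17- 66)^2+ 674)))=410/3297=0.12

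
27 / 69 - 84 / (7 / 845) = -233211 / 23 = -10139.61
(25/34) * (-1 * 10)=-125/17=-7.35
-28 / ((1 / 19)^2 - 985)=2527 / 88896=0.03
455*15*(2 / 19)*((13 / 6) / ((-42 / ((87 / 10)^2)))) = -426387 / 152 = -2805.18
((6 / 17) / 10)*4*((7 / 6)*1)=14 / 85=0.16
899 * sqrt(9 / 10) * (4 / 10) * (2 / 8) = 2697 * sqrt(10) / 100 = 85.29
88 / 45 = 1.96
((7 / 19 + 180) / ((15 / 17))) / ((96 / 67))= 3903353 / 27360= 142.67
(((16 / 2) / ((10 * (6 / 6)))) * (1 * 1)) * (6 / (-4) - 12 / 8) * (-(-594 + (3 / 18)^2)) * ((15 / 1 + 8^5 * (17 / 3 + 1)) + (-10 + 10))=-311433891.44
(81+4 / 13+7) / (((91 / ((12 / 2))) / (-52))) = -3936 / 13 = -302.77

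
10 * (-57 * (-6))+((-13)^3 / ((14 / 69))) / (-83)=4125633 / 1162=3550.46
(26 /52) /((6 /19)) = 19 /12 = 1.58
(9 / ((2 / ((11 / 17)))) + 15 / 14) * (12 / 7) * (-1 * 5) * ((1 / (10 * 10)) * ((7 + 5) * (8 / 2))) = -68256 / 4165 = -16.39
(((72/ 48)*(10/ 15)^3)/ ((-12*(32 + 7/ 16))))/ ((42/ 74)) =-592/ 294273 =-0.00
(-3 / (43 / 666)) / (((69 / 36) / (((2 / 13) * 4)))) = -191808 / 12857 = -14.92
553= 553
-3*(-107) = 321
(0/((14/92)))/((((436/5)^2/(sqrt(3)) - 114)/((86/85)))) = 0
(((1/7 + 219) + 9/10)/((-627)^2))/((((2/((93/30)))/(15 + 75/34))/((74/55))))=229674133/11435685800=0.02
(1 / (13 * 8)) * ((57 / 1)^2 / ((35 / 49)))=43.74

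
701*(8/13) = 5608/13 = 431.38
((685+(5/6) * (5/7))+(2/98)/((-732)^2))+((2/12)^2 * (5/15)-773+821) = 57783185743/78766128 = 733.60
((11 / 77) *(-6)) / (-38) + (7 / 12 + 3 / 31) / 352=38771 / 1583232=0.02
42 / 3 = 14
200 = 200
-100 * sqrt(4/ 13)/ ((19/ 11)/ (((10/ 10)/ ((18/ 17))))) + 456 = 456-18700 * sqrt(13)/ 2223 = 425.67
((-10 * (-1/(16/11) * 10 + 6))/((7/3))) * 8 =30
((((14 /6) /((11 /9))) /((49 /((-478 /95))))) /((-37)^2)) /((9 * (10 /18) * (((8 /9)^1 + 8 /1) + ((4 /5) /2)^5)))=-806625 /250644284968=-0.00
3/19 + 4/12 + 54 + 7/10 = 31459/570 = 55.19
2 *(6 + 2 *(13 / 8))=37 / 2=18.50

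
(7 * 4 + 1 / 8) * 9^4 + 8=1476289 / 8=184536.12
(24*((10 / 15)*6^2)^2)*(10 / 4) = 34560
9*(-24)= -216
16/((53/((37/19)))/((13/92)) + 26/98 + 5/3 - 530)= -565656/11859719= -0.05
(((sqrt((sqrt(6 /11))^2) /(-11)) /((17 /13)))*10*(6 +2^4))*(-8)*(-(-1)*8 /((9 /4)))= 321.29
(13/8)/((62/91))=1183/496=2.39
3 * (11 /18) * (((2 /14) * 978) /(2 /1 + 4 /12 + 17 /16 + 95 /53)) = 4561392 /92393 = 49.37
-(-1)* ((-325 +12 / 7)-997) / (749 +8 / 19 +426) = -175598 / 156331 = -1.12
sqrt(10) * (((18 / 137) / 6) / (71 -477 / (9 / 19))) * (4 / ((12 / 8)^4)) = -8 * sqrt(10) / 432783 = -0.00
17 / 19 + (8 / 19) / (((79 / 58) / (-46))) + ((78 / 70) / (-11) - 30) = -25095474 / 577885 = -43.43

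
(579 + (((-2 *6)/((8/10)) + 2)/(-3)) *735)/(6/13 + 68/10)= 61165/118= 518.35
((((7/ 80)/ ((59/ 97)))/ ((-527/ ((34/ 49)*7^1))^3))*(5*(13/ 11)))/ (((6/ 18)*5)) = -3783/ 9473835910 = -0.00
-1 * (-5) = 5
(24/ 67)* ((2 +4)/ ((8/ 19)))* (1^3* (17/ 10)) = 2907/ 335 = 8.68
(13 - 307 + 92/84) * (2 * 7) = -12302/3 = -4100.67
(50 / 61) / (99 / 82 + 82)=4100 / 416203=0.01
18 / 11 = 1.64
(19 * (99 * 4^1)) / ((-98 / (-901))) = 3389562 / 49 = 69174.73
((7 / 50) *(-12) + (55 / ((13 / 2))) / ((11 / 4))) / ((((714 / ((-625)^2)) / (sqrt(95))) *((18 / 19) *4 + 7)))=13478125 *sqrt(95) / 190281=690.39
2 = 2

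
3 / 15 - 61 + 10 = -254 / 5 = -50.80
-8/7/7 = -8/49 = -0.16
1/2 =0.50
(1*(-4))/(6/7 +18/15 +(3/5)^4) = -17500/9567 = -1.83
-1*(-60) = 60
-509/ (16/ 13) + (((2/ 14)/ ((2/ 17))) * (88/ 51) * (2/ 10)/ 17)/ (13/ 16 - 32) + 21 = -392.56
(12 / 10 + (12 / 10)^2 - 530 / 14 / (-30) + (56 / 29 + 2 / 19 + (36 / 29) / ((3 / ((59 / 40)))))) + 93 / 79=176554724 / 22852725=7.73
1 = 1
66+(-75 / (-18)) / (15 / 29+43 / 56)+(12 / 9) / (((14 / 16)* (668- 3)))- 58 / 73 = 145633105532 / 2127581715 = 68.45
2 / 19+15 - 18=-2.89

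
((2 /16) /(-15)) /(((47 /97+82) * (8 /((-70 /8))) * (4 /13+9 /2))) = 1261 /54864000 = 0.00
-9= -9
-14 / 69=-0.20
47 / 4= 11.75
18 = 18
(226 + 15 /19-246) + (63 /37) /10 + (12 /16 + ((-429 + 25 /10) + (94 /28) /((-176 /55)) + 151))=-232144721 /787360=-294.84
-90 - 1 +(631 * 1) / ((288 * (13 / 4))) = -84545 / 936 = -90.33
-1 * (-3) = 3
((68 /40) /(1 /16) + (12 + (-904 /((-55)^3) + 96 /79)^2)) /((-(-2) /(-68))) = -238999002282092904 /172754878140625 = -1383.46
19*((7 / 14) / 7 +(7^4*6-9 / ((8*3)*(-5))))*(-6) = -229922097 / 140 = -1642300.69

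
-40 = -40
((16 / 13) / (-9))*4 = -0.55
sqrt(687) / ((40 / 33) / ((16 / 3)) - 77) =-22 * sqrt(687) / 1689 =-0.34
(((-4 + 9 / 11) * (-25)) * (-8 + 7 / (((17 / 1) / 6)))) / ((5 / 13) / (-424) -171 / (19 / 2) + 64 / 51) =1360086000 / 51782533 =26.27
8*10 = 80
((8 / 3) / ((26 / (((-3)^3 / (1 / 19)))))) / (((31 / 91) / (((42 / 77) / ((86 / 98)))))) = -96.00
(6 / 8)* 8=6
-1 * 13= -13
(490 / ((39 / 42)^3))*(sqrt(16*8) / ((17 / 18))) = 7331.26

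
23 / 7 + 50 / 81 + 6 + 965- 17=543131 / 567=957.90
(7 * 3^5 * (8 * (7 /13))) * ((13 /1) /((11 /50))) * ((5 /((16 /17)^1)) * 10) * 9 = 2277213750 /11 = 207019431.82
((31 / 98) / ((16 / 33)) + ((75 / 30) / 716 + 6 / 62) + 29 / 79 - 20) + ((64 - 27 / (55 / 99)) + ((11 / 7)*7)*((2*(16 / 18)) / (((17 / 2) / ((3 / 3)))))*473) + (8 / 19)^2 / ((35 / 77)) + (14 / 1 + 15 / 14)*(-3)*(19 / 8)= 185599877641850479 / 189826356273120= 977.74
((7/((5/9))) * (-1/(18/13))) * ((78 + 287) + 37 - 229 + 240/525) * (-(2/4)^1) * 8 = 157846/25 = 6313.84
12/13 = 0.92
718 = 718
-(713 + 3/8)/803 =-5707/6424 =-0.89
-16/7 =-2.29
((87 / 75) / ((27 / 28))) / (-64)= -203 / 10800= -0.02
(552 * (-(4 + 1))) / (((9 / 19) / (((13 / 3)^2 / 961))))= -2954120 / 25947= -113.85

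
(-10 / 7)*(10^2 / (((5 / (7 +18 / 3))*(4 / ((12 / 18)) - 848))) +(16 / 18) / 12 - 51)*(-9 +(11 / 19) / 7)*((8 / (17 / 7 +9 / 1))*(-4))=2762834440 / 1511811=1827.50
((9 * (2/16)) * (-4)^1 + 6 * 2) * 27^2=10935/2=5467.50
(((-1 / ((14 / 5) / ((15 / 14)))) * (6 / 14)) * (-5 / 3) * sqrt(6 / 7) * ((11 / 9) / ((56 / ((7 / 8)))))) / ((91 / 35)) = 6875 * sqrt(42) / 23971584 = 0.00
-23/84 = -0.27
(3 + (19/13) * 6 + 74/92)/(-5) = -7519/2990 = -2.51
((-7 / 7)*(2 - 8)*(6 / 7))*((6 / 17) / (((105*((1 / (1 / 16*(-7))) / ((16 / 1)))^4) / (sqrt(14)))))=155.30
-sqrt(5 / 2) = -sqrt(10) / 2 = -1.58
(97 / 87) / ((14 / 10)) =485 / 609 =0.80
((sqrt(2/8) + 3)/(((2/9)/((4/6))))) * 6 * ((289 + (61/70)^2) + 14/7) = 12866589/700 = 18380.84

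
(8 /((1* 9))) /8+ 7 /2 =65 /18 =3.61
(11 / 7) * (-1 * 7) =-11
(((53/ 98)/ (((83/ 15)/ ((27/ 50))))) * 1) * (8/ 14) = 4293/ 142345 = 0.03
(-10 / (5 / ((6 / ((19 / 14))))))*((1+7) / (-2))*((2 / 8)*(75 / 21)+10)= 7320 / 19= 385.26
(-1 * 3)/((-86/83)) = 249/86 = 2.90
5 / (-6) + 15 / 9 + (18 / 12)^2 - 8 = -4.92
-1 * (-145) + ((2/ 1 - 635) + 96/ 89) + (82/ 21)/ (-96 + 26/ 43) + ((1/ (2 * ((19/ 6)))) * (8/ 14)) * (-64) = -35887523353/ 72833061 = -492.74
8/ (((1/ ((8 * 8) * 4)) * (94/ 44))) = 45056/ 47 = 958.64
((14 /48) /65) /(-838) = -7 /1307280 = -0.00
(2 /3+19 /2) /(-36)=-61 /216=-0.28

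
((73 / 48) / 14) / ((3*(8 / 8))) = 73 / 2016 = 0.04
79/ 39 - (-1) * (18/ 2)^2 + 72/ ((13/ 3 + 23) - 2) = 85.87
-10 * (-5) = 50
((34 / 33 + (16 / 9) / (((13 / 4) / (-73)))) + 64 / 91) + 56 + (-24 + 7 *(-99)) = -6299075 / 9009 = -699.20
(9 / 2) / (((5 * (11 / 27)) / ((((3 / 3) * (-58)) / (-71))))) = 7047 / 3905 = 1.80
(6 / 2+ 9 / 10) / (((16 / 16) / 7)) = 27.30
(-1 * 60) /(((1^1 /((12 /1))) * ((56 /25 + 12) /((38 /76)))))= -2250 /89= -25.28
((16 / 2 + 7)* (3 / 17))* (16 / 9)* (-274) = -21920 / 17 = -1289.41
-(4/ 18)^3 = -8/ 729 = -0.01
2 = 2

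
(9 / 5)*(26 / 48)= 39 / 40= 0.98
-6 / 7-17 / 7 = -23 / 7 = -3.29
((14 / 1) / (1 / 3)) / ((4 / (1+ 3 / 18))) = 49 / 4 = 12.25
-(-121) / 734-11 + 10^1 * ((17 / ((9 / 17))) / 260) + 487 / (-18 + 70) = -40315 / 171756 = -0.23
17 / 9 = 1.89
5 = 5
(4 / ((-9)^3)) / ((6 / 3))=-2 / 729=-0.00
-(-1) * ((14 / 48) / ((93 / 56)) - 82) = -22829 / 279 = -81.82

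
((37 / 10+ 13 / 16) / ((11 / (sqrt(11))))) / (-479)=-361 * sqrt(11) / 421520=-0.00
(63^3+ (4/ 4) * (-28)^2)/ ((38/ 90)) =11287395/ 19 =594073.42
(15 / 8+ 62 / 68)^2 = 143641 / 18496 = 7.77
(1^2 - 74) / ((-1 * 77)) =73 / 77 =0.95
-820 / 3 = -273.33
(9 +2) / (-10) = -1.10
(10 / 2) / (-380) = -1 / 76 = -0.01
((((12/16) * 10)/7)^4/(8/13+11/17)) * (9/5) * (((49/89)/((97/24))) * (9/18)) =6712875/52454108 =0.13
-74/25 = -2.96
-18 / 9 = -2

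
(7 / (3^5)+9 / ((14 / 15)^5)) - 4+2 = 1403135429 / 130691232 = 10.74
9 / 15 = 3 / 5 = 0.60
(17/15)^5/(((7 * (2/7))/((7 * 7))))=69572993/1518750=45.81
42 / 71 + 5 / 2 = 439 / 142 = 3.09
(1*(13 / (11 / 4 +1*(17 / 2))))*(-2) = -104 / 45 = -2.31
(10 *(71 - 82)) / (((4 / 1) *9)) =-55 / 18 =-3.06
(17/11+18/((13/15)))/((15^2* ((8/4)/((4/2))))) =3191/32175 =0.10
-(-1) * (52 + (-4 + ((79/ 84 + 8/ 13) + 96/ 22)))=647681/ 12012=53.92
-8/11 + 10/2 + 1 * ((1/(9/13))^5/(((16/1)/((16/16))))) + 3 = 79666943/10392624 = 7.67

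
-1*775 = -775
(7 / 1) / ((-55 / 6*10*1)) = -21 / 275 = -0.08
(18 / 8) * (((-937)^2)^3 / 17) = 6090880160873197881 / 68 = 89571767071664674.72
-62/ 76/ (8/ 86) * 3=-3999/ 152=-26.31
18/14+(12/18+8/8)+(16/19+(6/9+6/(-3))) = 982/399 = 2.46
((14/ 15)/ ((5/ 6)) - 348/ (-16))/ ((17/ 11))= 25157/ 1700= 14.80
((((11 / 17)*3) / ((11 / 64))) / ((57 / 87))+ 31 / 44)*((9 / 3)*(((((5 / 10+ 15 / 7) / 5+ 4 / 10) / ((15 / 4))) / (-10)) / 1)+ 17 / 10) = 29019569 / 994840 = 29.17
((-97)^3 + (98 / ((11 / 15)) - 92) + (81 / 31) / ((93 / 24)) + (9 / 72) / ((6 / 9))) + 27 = -154354105887 / 169136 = -912603.50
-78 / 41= -1.90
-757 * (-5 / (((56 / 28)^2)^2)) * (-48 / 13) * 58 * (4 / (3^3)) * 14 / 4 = -26268.55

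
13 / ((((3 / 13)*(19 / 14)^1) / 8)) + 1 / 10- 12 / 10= 188653 / 570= 330.97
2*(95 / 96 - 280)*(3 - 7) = 2232.08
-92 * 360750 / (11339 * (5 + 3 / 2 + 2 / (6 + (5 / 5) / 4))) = -72150000 / 168113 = -429.18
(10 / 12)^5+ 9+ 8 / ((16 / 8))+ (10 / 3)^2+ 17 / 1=322805 / 7776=41.51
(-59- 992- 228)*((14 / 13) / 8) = -8953 / 52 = -172.17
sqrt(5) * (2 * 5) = 10 * sqrt(5) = 22.36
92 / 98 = 46 / 49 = 0.94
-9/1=-9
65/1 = 65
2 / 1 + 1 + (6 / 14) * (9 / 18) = 45 / 14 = 3.21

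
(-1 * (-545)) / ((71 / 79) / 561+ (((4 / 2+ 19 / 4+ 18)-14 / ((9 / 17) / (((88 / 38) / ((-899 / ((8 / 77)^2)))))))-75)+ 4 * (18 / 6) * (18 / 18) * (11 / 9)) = -34656047769420 / 2262562746799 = -15.32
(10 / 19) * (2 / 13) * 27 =540 / 247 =2.19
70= 70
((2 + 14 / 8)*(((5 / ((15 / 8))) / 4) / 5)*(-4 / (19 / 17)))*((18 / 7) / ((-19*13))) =612 / 32851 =0.02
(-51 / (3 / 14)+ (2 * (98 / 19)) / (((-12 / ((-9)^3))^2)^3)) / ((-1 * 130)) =-10088665468007273 / 2529280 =-3988749947.81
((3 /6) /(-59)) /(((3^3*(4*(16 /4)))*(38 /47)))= -47 /1937088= -0.00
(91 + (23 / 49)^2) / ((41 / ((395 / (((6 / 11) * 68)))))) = 237910475 / 10040982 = 23.69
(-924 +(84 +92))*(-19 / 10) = 7106 / 5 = 1421.20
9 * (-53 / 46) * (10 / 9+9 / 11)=-10123 / 506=-20.01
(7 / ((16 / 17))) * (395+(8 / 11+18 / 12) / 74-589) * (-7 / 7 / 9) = 4175353 / 26048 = 160.29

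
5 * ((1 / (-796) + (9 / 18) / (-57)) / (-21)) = 325 / 136116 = 0.00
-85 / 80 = -17 / 16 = -1.06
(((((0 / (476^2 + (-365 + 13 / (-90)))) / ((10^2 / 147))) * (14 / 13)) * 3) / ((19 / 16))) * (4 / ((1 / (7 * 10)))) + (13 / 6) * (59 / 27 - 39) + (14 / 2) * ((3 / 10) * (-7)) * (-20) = 17353 / 81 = 214.23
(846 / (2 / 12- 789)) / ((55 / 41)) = -0.80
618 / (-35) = -618 / 35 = -17.66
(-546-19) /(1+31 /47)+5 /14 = -92845 /273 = -340.09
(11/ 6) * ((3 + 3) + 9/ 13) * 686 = 8416.69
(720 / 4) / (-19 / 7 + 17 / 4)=5040 / 43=117.21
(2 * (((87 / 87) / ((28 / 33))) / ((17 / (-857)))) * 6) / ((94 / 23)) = -1951389 / 11186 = -174.45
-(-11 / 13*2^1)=22 / 13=1.69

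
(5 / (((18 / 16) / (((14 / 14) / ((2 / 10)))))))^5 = 320000000000 / 59049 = 5419228.10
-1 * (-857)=857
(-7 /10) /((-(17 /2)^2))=14 /1445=0.01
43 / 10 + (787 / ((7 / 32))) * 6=1511341 / 70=21590.59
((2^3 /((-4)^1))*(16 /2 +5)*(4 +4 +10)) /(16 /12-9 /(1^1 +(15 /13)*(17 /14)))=306774 /1583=193.79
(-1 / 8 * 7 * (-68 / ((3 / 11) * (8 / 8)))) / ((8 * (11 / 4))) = 119 / 12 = 9.92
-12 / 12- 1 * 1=-2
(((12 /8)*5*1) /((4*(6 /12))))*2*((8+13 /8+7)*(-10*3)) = -29925 /8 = -3740.62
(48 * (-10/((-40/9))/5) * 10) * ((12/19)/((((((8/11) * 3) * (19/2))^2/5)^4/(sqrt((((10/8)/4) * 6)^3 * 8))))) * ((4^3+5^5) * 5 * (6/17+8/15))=80464295083871875 * sqrt(15)/1213347047674355712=0.26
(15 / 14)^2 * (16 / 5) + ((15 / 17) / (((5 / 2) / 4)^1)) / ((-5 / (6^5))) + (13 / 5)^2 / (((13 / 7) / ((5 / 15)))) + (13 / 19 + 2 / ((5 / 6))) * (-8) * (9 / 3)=-2264.71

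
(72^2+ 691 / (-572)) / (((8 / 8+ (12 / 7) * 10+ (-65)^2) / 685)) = 14215050815 / 16989544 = 836.69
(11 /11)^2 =1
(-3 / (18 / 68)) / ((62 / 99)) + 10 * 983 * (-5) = -1524211 / 31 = -49168.10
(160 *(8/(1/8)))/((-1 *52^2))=-640/169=-3.79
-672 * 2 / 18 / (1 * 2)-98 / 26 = -1603 / 39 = -41.10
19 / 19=1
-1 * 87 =-87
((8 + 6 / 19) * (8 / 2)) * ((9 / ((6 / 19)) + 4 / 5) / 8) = 23147 / 190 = 121.83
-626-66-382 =-1074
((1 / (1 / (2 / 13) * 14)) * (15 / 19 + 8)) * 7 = 167 / 247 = 0.68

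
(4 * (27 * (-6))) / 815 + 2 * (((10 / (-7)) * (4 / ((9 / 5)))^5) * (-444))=7719590717912 / 112291515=68745.98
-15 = -15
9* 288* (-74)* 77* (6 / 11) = -8055936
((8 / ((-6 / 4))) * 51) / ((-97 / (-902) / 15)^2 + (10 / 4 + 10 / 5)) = -60.44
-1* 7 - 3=-10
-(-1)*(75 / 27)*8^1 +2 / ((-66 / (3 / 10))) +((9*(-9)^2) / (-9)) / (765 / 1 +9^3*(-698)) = 1241466833 / 55888470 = 22.21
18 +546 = 564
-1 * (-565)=565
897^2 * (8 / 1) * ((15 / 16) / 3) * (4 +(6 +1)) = 44253495 / 2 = 22126747.50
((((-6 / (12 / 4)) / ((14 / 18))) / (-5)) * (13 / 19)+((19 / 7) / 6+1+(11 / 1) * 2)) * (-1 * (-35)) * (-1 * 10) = -474895 / 57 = -8331.49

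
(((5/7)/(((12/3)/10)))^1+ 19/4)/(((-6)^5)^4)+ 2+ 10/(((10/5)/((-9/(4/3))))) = -1083441617738661827/34124145440587776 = -31.75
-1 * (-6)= 6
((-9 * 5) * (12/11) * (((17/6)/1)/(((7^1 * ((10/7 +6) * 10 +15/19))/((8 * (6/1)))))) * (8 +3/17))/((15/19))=-14451552/109835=-131.58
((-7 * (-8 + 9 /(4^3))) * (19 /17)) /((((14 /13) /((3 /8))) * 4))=372723 /69632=5.35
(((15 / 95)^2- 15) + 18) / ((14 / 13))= 1014 / 361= 2.81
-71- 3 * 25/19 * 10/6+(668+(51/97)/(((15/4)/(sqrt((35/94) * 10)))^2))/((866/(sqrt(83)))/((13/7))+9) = -246615423561122/3084717340997+720140260840 * sqrt(83)/487060632789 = -66.48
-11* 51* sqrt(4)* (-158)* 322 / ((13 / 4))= 228331488 / 13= 17563960.62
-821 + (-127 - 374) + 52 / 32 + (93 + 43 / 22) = -107837 / 88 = -1225.42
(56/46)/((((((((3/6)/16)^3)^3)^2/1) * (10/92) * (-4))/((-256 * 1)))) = 4436777100798802905238461218816/5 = 887355420159760581047692200000.00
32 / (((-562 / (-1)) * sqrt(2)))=8 * sqrt(2) / 281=0.04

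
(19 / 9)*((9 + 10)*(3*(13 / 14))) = 4693 / 42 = 111.74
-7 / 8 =-0.88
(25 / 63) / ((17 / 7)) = 0.16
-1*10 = -10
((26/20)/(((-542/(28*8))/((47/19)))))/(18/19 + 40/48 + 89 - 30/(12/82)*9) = 205296/270974255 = 0.00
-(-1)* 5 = 5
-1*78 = -78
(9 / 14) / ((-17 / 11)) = -99 / 238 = -0.42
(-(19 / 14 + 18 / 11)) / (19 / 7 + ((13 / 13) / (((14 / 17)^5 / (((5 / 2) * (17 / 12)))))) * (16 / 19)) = -504728616 / 1785216103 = -0.28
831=831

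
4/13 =0.31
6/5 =1.20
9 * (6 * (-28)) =-1512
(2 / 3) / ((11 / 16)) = 32 / 33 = 0.97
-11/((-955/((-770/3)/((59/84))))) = -47432/11269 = -4.21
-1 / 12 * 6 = -1 / 2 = -0.50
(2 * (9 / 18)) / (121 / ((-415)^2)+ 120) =172225 / 20667121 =0.01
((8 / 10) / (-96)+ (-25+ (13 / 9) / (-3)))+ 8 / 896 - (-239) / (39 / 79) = 90151717 / 196560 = 458.65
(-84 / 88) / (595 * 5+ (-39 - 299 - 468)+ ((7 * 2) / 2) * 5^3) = -21 / 66968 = -0.00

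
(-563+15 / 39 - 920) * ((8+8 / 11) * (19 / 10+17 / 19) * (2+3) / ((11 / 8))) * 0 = 0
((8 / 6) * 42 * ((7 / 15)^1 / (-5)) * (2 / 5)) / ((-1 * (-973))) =-0.00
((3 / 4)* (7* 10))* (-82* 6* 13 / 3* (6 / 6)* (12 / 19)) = -1343160 / 19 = -70692.63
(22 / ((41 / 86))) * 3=5676 / 41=138.44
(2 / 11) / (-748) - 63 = -259183 / 4114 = -63.00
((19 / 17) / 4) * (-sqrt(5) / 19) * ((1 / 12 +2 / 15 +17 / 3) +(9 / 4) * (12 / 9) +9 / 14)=-4001 * sqrt(5) / 28560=-0.31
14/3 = 4.67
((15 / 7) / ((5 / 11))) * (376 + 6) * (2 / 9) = 8404 / 21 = 400.19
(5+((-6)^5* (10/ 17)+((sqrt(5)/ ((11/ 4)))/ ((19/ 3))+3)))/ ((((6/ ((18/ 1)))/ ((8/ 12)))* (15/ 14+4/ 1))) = -1800.67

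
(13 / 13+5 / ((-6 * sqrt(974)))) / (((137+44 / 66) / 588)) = 4.16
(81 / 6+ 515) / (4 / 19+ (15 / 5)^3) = 20083 / 1034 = 19.42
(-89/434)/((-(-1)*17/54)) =-0.65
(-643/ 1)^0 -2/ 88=43/ 44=0.98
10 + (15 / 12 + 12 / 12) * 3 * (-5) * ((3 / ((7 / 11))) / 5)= -611 / 28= -21.82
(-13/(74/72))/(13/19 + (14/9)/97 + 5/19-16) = 1940679/2307061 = 0.84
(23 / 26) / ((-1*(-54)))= 23 / 1404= 0.02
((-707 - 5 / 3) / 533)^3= -9609256376 / 4088324799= -2.35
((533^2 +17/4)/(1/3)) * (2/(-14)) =-487017/4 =-121754.25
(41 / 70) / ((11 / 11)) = 41 / 70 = 0.59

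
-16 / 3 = -5.33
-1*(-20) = 20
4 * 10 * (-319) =-12760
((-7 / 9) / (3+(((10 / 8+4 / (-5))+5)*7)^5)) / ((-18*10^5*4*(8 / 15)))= 35 / 13964213035802322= 0.00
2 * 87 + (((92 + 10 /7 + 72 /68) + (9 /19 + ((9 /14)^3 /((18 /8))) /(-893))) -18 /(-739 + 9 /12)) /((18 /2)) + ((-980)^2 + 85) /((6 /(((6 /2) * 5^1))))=110775361379326940 /46129548297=2401397.05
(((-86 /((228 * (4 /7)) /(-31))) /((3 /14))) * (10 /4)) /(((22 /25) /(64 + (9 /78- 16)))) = 1134882875 /86944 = 13053.03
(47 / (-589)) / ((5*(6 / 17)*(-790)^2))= -799 / 11027847000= -0.00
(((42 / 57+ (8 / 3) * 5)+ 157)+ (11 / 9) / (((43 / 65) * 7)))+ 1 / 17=171.39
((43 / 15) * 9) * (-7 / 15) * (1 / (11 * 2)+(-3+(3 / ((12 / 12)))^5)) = -1589581 / 550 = -2890.15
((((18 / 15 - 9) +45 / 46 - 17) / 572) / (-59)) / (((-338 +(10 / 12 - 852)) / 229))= -3764073 / 27691077700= -0.00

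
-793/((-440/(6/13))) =183/220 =0.83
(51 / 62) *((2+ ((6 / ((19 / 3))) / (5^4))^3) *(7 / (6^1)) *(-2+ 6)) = 398545410850258 / 51911376953125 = 7.68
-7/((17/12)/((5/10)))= -42/17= -2.47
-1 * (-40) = 40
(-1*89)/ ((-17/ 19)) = 1691/ 17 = 99.47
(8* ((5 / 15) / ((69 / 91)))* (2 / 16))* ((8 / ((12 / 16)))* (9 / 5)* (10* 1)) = 5824 / 69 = 84.41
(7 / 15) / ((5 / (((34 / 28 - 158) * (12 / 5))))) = -878 / 25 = -35.12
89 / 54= 1.65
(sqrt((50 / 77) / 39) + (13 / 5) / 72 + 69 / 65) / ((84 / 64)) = 80*sqrt(6006) / 63063 + 10274 / 12285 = 0.93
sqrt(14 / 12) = sqrt(42) / 6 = 1.08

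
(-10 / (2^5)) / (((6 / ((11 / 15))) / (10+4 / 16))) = -451 / 1152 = -0.39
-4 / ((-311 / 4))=16 / 311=0.05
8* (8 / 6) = 32 / 3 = 10.67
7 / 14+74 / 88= 59 / 44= 1.34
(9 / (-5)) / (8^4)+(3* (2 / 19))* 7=859989 / 389120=2.21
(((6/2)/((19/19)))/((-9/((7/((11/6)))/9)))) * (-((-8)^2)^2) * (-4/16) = -14336/99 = -144.81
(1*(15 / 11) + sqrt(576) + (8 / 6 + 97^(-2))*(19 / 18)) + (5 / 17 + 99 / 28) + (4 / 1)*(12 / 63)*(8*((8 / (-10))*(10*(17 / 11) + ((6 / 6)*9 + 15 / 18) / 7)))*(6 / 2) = -914301533587 / 4232356380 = -216.03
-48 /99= -16 /33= -0.48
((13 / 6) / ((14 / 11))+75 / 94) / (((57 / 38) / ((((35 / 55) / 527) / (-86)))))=-9871 / 421766532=-0.00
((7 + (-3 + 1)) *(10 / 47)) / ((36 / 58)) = 725 / 423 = 1.71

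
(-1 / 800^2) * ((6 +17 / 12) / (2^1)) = -89 / 15360000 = -0.00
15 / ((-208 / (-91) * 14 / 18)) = 8.44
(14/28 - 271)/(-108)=541/216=2.50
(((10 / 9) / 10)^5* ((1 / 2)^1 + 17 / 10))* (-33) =-121 / 98415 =-0.00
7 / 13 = 0.54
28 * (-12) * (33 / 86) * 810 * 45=-202078800 / 43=-4699506.98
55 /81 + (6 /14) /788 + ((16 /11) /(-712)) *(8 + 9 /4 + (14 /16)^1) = 1614077 /2457378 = 0.66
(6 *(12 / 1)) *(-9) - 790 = -1438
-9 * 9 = -81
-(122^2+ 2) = -14886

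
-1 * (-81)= 81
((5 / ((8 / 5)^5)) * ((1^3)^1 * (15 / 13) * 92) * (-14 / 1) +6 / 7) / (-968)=263821137 / 360808448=0.73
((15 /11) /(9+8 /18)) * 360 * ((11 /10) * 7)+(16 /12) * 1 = 20480 /51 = 401.57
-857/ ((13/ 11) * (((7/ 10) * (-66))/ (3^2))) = 12855/ 91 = 141.26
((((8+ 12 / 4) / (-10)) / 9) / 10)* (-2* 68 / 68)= 11 / 450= 0.02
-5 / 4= -1.25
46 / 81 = 0.57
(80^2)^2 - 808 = 40959192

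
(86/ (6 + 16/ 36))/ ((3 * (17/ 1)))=129/ 493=0.26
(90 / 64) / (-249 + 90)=-15 / 1696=-0.01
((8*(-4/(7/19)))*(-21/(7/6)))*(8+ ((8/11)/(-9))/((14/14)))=136192/11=12381.09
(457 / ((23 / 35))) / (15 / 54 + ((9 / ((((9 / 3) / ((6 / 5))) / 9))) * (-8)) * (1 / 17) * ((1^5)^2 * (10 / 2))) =-4894470 / 534589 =-9.16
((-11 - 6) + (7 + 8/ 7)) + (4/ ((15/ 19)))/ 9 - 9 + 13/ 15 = -15524/ 945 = -16.43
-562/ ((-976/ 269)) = 75589/ 488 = 154.90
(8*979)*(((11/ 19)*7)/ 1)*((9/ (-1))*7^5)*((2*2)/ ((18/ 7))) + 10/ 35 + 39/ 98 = -7468408055.74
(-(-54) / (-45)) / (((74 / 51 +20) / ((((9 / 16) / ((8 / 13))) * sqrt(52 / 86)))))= -17901 * sqrt(1118) / 15053440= -0.04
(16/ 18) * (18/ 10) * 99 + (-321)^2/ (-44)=-2183.44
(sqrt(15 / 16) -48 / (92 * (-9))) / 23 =0.04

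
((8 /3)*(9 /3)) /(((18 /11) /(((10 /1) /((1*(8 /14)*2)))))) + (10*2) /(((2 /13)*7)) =3865 /63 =61.35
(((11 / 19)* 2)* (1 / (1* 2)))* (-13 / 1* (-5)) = 715 / 19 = 37.63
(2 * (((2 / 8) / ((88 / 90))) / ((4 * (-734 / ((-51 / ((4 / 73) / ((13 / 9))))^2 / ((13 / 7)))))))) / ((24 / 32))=-700736855 / 3100416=-226.01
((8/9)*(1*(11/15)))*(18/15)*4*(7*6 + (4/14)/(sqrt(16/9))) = 69344/525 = 132.08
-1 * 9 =-9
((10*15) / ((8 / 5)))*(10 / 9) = 625 / 6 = 104.17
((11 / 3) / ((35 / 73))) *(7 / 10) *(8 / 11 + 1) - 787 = -116663 / 150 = -777.75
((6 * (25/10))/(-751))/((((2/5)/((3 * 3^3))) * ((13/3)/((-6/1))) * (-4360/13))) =-0.02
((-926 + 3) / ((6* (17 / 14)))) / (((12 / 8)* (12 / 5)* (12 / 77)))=-2487485 / 11016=-225.81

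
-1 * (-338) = 338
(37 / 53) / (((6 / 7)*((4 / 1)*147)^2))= 0.00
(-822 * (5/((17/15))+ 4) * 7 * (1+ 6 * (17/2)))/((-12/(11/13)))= 3017014/17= 177471.41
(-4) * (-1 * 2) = 8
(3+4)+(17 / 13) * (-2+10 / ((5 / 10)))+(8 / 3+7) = 1568 / 39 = 40.21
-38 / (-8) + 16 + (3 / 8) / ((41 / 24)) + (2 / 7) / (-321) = 7727105 / 368508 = 20.97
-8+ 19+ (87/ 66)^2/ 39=208477/ 18876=11.04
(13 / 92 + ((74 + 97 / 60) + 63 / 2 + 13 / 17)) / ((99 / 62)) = 39280286 / 580635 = 67.65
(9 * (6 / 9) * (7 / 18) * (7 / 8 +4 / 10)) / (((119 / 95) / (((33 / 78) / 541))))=209 / 112528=0.00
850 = 850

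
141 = 141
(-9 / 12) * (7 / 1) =-21 / 4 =-5.25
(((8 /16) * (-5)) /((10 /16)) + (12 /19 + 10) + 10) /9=316 /171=1.85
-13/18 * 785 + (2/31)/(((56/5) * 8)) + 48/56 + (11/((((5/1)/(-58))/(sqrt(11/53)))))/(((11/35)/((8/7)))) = -5054021/8928 - 464 * sqrt(583)/53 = -777.47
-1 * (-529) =529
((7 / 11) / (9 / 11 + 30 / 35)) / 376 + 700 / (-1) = -33952751 / 48504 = -700.00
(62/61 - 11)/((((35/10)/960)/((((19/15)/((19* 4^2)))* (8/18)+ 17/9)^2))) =-241846312/24705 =-9789.37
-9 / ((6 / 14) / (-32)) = 672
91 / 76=1.20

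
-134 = -134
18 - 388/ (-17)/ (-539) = 164546/ 9163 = 17.96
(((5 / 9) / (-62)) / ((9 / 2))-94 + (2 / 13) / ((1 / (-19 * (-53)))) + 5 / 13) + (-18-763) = -23492981 / 32643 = -719.69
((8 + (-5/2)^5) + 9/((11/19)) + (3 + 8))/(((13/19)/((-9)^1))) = 3798765/4576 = 830.15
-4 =-4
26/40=0.65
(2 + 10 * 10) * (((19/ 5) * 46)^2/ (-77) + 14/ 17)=-40391.51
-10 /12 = -5 /6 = -0.83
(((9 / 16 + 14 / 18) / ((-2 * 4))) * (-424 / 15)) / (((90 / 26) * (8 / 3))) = 132977 / 259200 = 0.51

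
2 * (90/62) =90/31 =2.90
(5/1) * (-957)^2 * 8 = 36633960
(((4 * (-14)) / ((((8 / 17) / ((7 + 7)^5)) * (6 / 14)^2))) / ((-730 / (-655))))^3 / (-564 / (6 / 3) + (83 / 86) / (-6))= 1490740348655898735720526408092368896 / 13763260017945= 108313026616675226151674.10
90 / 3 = 30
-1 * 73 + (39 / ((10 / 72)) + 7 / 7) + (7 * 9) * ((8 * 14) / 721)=112572 / 515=218.59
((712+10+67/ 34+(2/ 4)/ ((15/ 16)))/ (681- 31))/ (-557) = -369497/ 184645500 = -0.00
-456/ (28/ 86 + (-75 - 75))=4902/ 1609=3.05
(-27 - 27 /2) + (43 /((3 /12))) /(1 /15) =2539.50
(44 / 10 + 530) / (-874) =-1336 / 2185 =-0.61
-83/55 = -1.51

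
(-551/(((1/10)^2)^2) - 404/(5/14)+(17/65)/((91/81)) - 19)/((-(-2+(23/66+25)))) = 2151497835696/9115015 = 236038.87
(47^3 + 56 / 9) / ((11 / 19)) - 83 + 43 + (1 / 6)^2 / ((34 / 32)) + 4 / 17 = 100588223 / 561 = 179301.65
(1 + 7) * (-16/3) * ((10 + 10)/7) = -2560/21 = -121.90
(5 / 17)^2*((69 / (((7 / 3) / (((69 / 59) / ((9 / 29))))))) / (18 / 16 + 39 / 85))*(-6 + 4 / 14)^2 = 198.74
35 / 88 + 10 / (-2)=-4.60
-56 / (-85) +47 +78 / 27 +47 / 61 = 2394764 / 46665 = 51.32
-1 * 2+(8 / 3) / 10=-1.73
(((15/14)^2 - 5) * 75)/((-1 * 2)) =56625/392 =144.45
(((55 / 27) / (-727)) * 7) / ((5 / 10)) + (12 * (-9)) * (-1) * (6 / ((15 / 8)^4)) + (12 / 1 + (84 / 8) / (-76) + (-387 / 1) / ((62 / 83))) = -26234690141611 / 57807405000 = -453.83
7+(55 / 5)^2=128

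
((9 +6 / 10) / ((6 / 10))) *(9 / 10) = 72 / 5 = 14.40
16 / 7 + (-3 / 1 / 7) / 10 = 157 / 70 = 2.24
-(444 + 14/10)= -2227/5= -445.40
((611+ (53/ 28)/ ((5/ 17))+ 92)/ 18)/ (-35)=-33107/ 29400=-1.13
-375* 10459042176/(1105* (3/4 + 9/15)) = -1743173696000/663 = -2629221260.94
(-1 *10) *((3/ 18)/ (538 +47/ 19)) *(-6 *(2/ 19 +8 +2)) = 640/ 3423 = 0.19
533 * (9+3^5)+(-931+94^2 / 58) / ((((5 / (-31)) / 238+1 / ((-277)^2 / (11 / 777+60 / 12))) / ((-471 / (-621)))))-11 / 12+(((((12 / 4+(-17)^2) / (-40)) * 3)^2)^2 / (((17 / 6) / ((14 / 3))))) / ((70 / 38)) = 10671222630687808771157 / 8180708147418750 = 1304437.52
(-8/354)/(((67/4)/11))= -176/11859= -0.01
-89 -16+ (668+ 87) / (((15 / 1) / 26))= 3611 / 3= 1203.67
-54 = -54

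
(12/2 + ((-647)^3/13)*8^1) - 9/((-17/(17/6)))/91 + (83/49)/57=-12103298508761/72618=-166670777.34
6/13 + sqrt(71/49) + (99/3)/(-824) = 4515/10712 + sqrt(71)/7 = 1.63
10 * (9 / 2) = 45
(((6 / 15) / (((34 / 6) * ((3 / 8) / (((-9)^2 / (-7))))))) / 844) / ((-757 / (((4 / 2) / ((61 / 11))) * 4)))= 28512 / 5797291465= 0.00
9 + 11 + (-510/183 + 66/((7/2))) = 15402/427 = 36.07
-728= -728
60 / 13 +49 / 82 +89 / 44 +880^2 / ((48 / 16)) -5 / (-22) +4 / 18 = 4953209863 / 19188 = 258141.02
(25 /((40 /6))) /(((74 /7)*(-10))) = -21 /592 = -0.04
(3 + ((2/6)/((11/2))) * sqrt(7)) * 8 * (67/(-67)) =-24 - 16 * sqrt(7)/33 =-25.28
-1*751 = -751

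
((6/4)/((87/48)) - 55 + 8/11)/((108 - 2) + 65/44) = -68196/137141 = -0.50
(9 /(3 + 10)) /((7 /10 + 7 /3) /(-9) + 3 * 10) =0.02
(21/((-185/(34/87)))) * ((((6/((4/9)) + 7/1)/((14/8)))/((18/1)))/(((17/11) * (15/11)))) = -9922/724275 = -0.01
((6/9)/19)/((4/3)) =1/38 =0.03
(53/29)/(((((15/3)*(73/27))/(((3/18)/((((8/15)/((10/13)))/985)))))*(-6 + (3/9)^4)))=-114172335/21356296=-5.35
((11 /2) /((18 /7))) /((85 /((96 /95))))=616 /24225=0.03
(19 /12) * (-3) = -19 /4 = -4.75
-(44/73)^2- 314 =-1675242/5329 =-314.36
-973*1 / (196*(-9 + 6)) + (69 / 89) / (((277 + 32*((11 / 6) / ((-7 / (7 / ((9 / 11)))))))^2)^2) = 507757661754211009 / 306846356662620012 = 1.65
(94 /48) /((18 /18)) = 47 /24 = 1.96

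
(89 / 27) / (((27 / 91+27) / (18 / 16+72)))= 526435 / 59616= 8.83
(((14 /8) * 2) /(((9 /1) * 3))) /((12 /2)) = 7 /324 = 0.02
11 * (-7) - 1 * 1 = -78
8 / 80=1 / 10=0.10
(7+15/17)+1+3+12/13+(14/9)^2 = 272546/17901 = 15.23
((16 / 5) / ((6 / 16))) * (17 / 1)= 2176 / 15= 145.07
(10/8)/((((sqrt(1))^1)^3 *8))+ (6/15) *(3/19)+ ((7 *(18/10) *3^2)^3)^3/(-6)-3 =-613761805792454325197470421/1187500000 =-516852046983119431.75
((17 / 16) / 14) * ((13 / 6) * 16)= 221 / 84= 2.63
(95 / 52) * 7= 665 / 52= 12.79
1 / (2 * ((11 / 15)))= 15 / 22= 0.68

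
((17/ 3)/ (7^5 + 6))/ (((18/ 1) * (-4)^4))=1/ 13671936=0.00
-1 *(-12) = 12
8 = 8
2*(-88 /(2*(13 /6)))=-528 /13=-40.62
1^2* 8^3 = 512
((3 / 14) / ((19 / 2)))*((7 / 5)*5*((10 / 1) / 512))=0.00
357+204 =561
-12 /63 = -0.19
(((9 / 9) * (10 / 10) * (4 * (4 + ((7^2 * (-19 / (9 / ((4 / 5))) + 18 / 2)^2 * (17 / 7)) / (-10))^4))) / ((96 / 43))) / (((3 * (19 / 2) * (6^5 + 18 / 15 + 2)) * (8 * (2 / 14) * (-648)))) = -8285553478379867552942454187981 / 4638271239296323200000000000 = -1786.35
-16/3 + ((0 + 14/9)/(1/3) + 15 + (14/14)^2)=46/3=15.33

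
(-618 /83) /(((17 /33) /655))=-13358070 /1411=-9467.09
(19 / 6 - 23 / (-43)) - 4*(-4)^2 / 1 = -15557 / 258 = -60.30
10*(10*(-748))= -74800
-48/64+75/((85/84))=4989/68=73.37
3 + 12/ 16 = 15/ 4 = 3.75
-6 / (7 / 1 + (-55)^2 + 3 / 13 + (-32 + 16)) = -78 / 39211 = -0.00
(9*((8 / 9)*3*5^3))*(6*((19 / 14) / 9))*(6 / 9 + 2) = 7238.10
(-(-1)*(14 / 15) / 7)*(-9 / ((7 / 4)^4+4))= -1536 / 17125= -0.09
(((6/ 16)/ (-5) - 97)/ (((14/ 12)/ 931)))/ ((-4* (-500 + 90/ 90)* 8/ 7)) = -10845219/ 319360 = -33.96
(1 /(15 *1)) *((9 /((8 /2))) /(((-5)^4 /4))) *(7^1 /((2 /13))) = 273 /6250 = 0.04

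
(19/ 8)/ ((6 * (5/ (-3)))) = -19/ 80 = -0.24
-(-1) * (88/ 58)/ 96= 11/ 696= 0.02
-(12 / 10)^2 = -36 / 25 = -1.44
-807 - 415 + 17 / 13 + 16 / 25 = -396517 / 325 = -1220.05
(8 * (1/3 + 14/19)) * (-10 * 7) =-599.30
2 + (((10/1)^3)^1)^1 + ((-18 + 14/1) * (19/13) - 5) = 12885/13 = 991.15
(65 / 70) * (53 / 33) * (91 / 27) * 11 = 8957 / 162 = 55.29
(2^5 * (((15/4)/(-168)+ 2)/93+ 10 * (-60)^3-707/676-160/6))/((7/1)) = -7604610770069/770133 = -9874412.30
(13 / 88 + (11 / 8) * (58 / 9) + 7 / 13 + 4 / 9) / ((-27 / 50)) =-2571875 / 138996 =-18.50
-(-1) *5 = 5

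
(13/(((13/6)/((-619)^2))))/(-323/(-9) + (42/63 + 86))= 20690694/1103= 18758.56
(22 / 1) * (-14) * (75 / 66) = -350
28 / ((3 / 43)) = 1204 / 3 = 401.33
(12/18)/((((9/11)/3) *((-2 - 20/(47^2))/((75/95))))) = -121495/126483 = -0.96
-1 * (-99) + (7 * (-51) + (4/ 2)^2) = -254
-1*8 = -8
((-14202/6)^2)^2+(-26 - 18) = 31390124030677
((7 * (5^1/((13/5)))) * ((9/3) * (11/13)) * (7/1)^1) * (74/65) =598290/2197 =272.32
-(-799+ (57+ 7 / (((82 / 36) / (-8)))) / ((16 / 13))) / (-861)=-0.90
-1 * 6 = -6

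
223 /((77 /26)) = 5798 /77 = 75.30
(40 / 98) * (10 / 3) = 200 / 147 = 1.36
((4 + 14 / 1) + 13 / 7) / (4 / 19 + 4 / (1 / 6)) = 2641 / 3220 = 0.82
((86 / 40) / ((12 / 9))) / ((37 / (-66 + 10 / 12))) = -16813 / 5920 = -2.84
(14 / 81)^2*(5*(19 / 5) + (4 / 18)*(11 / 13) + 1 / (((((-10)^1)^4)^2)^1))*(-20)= -11000500005733 / 959546250000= -11.46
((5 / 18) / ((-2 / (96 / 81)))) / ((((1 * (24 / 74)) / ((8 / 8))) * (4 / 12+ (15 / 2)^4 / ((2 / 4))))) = -2960 / 36907569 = -0.00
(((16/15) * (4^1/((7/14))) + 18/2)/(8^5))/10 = 263/4915200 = 0.00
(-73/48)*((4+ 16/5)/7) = -1.56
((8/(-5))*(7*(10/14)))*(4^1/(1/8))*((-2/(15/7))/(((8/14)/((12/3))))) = 25088/15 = 1672.53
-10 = -10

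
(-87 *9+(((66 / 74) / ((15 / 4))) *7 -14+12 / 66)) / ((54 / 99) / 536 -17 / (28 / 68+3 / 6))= 13443482196 / 315212435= 42.65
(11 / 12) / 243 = 11 / 2916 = 0.00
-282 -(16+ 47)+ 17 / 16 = -5503 / 16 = -343.94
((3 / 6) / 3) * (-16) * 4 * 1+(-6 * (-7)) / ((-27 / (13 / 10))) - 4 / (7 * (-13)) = -51781 / 4095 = -12.64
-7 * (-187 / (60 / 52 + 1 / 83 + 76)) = 1412411 / 83262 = 16.96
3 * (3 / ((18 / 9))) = 9 / 2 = 4.50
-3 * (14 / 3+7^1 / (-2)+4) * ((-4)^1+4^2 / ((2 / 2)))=-186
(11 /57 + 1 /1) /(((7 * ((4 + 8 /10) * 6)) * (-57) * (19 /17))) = -1445 /15556212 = -0.00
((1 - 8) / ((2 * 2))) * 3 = -21 / 4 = -5.25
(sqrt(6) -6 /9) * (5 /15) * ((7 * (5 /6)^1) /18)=-35 /486 +35 * sqrt(6) /324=0.19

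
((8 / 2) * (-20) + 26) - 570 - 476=-1100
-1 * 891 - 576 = -1467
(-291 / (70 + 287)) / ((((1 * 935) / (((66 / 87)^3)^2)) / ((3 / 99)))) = -0.00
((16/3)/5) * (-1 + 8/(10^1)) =-16/75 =-0.21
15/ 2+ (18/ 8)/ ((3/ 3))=39/ 4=9.75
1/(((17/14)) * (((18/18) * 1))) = 14/17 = 0.82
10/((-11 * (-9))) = 10/99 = 0.10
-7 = -7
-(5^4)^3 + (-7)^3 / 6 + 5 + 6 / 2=-1464844045 / 6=-244140674.17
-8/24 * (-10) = 10/3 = 3.33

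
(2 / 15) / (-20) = -1 / 150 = -0.01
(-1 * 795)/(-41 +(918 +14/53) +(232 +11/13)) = -547755/764866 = -0.72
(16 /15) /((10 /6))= 16 /25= 0.64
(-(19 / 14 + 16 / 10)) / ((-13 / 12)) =2.73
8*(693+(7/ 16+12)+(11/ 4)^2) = 5704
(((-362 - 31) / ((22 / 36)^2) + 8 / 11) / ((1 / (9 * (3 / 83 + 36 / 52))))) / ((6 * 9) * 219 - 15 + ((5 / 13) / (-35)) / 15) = -47256512940 / 80956693301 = -0.58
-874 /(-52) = 437 /26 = 16.81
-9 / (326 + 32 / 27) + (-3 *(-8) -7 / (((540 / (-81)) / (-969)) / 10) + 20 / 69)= -3093518380 / 304773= -10150.24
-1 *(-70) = 70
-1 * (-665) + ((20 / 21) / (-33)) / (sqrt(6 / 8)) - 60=605 - 40 * sqrt(3) / 2079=604.97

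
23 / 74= 0.31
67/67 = 1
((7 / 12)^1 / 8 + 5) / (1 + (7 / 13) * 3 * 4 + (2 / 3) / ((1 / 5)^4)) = 6331 / 529312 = 0.01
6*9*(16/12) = 72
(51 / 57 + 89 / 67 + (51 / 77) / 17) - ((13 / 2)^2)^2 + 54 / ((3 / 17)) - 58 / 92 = -1477.43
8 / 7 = 1.14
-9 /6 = -3 /2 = -1.50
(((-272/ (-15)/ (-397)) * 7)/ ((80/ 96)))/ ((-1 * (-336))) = -34/ 29775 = -0.00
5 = 5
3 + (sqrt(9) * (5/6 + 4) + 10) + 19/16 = 459/16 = 28.69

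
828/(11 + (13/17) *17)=69/2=34.50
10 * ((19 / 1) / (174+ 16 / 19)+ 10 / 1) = 167905 / 1661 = 101.09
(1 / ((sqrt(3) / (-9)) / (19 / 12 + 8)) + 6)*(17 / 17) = 6 - 115*sqrt(3) / 4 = -43.80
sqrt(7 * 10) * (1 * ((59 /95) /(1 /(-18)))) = -1062 * sqrt(70) /95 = -93.53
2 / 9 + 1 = 1.22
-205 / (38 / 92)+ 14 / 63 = -84832 / 171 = -496.09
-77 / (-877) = 77 / 877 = 0.09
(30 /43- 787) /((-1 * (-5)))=-33811 /215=-157.26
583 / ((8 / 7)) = 4081 / 8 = 510.12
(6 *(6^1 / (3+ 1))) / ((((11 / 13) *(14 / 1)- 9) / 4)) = 468 / 37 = 12.65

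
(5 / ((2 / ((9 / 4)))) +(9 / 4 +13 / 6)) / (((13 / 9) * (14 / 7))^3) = 58563 / 140608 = 0.42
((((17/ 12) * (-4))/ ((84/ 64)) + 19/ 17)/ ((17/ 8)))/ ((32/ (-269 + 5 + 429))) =-7.76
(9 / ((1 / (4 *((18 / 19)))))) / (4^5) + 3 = 7377 / 2432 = 3.03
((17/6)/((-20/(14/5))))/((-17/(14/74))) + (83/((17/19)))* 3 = 52514933/188700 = 278.30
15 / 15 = 1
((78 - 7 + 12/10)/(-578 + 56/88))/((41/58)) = -7942/44895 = -0.18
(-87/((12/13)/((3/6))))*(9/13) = -261/8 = -32.62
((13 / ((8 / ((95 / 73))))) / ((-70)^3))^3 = -15069223 / 64299987494170624000000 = -0.00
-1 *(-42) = 42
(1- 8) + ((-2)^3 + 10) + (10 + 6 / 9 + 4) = 29 / 3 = 9.67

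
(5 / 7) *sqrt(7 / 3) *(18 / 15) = 2 *sqrt(21) / 7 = 1.31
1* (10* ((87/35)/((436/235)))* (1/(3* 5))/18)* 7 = 1363/3924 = 0.35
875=875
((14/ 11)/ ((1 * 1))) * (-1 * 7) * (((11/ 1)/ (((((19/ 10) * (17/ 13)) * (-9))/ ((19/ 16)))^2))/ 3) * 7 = -1449175/ 2247264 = -0.64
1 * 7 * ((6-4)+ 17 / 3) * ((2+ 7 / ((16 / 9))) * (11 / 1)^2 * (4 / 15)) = 370139 / 36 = 10281.64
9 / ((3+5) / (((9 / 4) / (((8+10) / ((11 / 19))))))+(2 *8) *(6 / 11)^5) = 1449459 / 17927872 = 0.08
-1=-1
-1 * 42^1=-42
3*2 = 6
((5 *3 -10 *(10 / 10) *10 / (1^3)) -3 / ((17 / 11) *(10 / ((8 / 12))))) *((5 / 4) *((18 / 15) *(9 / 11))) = -104.48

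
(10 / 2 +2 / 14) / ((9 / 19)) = 76 / 7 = 10.86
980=980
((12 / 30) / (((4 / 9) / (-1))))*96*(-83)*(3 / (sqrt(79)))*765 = 16457904*sqrt(79) / 79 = 1851658.87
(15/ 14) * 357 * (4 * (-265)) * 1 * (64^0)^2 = -405450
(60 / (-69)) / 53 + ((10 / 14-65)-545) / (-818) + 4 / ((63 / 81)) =40981627 / 6979994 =5.87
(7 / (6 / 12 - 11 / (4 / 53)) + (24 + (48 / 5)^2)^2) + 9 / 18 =1399960731 / 103750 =13493.60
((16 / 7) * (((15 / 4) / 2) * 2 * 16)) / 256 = 15 / 28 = 0.54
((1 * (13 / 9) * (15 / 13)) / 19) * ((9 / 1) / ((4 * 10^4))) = 3 / 152000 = 0.00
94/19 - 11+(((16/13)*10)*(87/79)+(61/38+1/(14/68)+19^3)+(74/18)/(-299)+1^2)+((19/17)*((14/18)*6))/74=6874.02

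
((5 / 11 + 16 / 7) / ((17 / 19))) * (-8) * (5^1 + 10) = -481080 / 1309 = -367.52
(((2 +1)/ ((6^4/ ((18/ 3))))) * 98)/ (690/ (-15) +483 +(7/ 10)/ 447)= 36505/ 11720382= 0.00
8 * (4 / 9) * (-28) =-896 / 9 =-99.56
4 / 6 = 2 / 3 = 0.67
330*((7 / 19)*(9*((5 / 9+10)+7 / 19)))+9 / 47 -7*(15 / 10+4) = 404317559 / 33934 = 11914.82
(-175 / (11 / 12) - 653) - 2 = -9305 / 11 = -845.91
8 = 8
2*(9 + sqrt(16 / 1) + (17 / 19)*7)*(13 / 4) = 2379 / 19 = 125.21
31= 31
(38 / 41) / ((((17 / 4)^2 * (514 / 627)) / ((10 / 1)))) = 1906080 / 3045193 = 0.63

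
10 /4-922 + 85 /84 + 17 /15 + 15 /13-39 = -5215397 /5460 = -955.20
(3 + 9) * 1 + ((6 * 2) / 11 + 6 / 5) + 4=1006 / 55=18.29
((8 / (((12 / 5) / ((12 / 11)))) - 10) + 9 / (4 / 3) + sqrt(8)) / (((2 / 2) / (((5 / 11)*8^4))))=87040 / 121 + 40960*sqrt(2) / 11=5985.36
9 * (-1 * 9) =-81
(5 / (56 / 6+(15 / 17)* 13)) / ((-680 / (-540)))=405 / 2122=0.19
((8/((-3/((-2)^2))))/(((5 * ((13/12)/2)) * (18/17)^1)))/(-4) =544/585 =0.93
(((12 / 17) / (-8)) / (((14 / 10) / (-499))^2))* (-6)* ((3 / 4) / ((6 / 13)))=728327925 / 6664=109292.91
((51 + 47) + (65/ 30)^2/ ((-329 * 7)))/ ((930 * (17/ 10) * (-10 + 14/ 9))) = -8124815/ 1106877072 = -0.01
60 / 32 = 15 / 8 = 1.88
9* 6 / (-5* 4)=-27 / 10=-2.70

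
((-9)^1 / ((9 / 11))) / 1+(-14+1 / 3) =-24.67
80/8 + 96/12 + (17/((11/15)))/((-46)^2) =419223/23276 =18.01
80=80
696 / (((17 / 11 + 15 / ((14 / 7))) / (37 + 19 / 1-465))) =-6262608 / 199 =-31470.39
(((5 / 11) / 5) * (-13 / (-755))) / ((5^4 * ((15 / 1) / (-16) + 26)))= 208 / 2081440625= 0.00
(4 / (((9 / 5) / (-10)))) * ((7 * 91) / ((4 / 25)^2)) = -9953125 / 18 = -552951.39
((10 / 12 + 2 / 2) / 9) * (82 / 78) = 451 / 2106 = 0.21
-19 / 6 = -3.17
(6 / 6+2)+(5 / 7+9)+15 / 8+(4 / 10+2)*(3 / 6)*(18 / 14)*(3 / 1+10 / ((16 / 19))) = 10511 / 280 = 37.54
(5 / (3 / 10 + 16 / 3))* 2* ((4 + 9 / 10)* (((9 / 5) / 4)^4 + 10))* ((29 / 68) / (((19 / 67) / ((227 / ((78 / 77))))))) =2673515356806833 / 90832768000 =29433.38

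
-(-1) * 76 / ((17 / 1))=4.47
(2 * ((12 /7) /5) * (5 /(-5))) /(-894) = 4 /5215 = 0.00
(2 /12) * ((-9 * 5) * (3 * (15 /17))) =-675 /34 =-19.85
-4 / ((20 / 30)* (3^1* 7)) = -2 / 7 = -0.29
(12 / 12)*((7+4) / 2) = 5.50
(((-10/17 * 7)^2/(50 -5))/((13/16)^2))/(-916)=-0.00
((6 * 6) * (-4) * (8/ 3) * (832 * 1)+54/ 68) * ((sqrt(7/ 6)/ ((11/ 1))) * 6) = -10862565 * sqrt(42)/ 374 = -188228.52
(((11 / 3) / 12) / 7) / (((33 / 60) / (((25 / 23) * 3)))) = 125 / 483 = 0.26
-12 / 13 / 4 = -3 / 13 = -0.23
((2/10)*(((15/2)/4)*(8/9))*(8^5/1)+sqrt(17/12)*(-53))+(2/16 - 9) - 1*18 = 261499/24 - 53*sqrt(51)/6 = 10832.71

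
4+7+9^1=20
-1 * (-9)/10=9/10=0.90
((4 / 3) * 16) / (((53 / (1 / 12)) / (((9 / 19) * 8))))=128 / 1007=0.13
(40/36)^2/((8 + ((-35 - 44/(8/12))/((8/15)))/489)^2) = 170041600/7982171649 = 0.02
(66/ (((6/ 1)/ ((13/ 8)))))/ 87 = 143/ 696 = 0.21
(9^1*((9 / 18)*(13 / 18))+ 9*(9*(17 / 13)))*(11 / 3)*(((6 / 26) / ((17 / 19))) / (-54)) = -1186493 / 620568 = -1.91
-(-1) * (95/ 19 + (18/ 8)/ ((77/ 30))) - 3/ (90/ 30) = 751/ 154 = 4.88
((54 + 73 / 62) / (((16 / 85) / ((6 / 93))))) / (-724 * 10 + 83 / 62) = -290785 / 111301656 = -0.00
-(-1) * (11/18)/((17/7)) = 0.25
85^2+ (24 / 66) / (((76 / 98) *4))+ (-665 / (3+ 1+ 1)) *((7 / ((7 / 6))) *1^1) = 2686535 / 418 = 6427.12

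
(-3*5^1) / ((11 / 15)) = -225 / 11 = -20.45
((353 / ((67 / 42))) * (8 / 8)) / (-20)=-7413 / 670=-11.06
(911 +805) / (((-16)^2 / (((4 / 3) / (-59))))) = -143 / 944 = -0.15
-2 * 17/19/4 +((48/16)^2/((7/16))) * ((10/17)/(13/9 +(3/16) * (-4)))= 383869/22610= 16.98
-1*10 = -10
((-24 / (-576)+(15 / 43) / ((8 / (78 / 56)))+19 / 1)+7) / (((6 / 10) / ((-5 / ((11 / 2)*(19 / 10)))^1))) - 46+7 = -59.82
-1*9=-9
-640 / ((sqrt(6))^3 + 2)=320 / 53 - 960*sqrt(6) / 53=-38.33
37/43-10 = -393/43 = -9.14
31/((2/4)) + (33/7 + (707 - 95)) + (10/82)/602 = 16752031/24682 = 678.71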